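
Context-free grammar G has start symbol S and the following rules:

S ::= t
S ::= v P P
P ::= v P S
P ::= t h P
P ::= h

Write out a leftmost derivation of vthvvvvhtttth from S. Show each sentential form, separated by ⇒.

S ⇒ vPP ⇒ vthPP ⇒ vthvPSP ⇒ vthvvPSSP ⇒ vthvvvPSSSP ⇒ vthvvvvPSSSSP ⇒ vthvvvvhSSSSP ⇒ vthvvvvhtSSSP ⇒ vthvvvvhttSSP ⇒ vthvvvvhtttSP ⇒ vthvvvvhttttP ⇒ vthvvvvhtttth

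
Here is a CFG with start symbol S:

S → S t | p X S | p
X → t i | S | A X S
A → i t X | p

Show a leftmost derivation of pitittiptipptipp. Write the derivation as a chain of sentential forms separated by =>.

S => pXS => pAXSS => pitXXSS => pitAXSXSS => pititXXSXSS => pitittiXSXSS => pitittiAXSSXSS => pitittipXSSXSS => pitittiptiSSXSS => pitittiptipSXSS => pitittiptippXSS => pitittiptipptiSS => pitittiptipptipS => pitittiptipptipp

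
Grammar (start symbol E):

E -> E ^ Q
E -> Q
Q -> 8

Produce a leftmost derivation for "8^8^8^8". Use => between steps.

E => E^Q => E^Q^Q => E^Q^Q^Q => Q^Q^Q^Q => 8^Q^Q^Q => 8^8^Q^Q => 8^8^8^Q => 8^8^8^8

E => E^Q   [E -> E ^ Q]
E^Q => E^Q^Q   [E -> E ^ Q]
E^Q^Q => E^Q^Q^Q   [E -> E ^ Q]
E^Q^Q^Q => Q^Q^Q^Q   [E -> Q]
Q^Q^Q^Q => 8^Q^Q^Q   [Q -> 8]
8^Q^Q^Q => 8^8^Q^Q   [Q -> 8]
8^8^Q^Q => 8^8^8^Q   [Q -> 8]
8^8^8^Q => 8^8^8^8   [Q -> 8]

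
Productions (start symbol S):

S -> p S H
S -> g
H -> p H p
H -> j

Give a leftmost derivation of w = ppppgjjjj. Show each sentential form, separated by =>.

S => pSH => ppSHH => pppSHHH => ppppSHHHH => ppppgHHHH => ppppgjHHH => ppppgjjHH => ppppgjjjH => ppppgjjjj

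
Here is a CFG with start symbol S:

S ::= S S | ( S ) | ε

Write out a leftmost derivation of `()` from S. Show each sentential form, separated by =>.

S => SS => SSS => SSSS => SSSSS => (S)SSSS => ()SSSS => ()SSS => ()SS => ()S => ()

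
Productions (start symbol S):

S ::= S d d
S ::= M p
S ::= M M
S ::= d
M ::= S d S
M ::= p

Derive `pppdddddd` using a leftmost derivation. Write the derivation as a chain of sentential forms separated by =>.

S => Sdd => Sdddd => MMdddd => pMdddd => pSdSdddd => pMpdSdddd => pppdSdddd => pppdddddd

S => Sdd   [S ::= S d d]
Sdd => Sdddd   [S ::= S d d]
Sdddd => MMdddd   [S ::= M M]
MMdddd => pMdddd   [M ::= p]
pMdddd => pSdSdddd   [M ::= S d S]
pSdSdddd => pMpdSdddd   [S ::= M p]
pMpdSdddd => pppdSdddd   [M ::= p]
pppdSdddd => pppdddddd   [S ::= d]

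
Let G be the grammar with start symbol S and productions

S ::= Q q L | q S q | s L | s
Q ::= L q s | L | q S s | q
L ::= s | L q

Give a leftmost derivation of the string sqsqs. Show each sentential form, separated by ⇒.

S ⇒ QqL   [S ::= Q q L]
QqL ⇒ LqsqL   [Q ::= L q s]
LqsqL ⇒ sqsqL   [L ::= s]
sqsqL ⇒ sqsqs   [L ::= s]

S⇒QqL⇒LqsqL⇒sqsqL⇒sqsqs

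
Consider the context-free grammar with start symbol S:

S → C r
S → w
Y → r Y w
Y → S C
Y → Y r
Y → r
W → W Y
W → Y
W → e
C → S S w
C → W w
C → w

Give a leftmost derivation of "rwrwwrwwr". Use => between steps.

S => Cr => SSwr => CrSwr => SSwrSwr => CrSwrSwr => WwrSwrSwr => YwrSwrSwr => rwrSwrSwr => rwrwwrSwr => rwrwwrwwr

S => Cr   [S → C r]
Cr => SSwr   [C → S S w]
SSwr => CrSwr   [S → C r]
CrSwr => SSwrSwr   [C → S S w]
SSwrSwr => CrSwrSwr   [S → C r]
CrSwrSwr => WwrSwrSwr   [C → W w]
WwrSwrSwr => YwrSwrSwr   [W → Y]
YwrSwrSwr => rwrSwrSwr   [Y → r]
rwrSwrSwr => rwrwwrSwr   [S → w]
rwrwwrSwr => rwrwwrwwr   [S → w]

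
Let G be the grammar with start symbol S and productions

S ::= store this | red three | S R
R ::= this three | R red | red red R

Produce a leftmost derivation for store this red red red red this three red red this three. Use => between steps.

S => S R => S R R => store this R R => store this red red R R => store this red red R red R => store this red red R red red R => store this red red red red R red red R => store this red red red red this three red red R => store this red red red red this three red red this three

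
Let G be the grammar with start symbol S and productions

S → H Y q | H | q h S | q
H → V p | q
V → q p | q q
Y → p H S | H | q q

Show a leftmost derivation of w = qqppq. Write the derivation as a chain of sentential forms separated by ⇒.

S⇒HYq⇒qYq⇒qHq⇒qVpq⇒qqppq

S ⇒ HYq   [S → H Y q]
HYq ⇒ qYq   [H → q]
qYq ⇒ qHq   [Y → H]
qHq ⇒ qVpq   [H → V p]
qVpq ⇒ qqppq   [V → q p]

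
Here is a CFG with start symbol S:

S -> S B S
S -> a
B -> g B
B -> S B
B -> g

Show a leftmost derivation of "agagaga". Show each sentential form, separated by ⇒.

S ⇒ SBS ⇒ SBSBS ⇒ aBSBS ⇒ agSBS ⇒ agSBSBS ⇒ agaBSBS ⇒ agagSBS ⇒ agagaBS ⇒ agagagS ⇒ agagaga

S ⇒ SBS   [S -> S B S]
SBS ⇒ SBSBS   [S -> S B S]
SBSBS ⇒ aBSBS   [S -> a]
aBSBS ⇒ agSBS   [B -> g]
agSBS ⇒ agSBSBS   [S -> S B S]
agSBSBS ⇒ agaBSBS   [S -> a]
agaBSBS ⇒ agagSBS   [B -> g]
agagSBS ⇒ agagaBS   [S -> a]
agagaBS ⇒ agagagS   [B -> g]
agagagS ⇒ agagaga   [S -> a]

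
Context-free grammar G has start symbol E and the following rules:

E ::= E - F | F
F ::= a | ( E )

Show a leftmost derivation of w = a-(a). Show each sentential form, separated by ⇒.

E ⇒ E-F ⇒ F-F ⇒ a-F ⇒ a-(E) ⇒ a-(F) ⇒ a-(a)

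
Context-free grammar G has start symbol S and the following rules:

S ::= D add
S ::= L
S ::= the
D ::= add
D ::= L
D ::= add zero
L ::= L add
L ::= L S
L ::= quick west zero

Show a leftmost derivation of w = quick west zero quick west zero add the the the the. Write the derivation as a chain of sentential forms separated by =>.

S => L => L S => L S S => L S S S => L S S S S => L S S S S S => quick west zero S S S S S => quick west zero D add S S S S => quick west zero L add S S S S => quick west zero quick west zero add S S S S => quick west zero quick west zero add the S S S => quick west zero quick west zero add the the S S => quick west zero quick west zero add the the the S => quick west zero quick west zero add the the the the

S => L   [S ::= L]
L => L S   [L ::= L S]
L S => L S S   [L ::= L S]
L S S => L S S S   [L ::= L S]
L S S S => L S S S S   [L ::= L S]
L S S S S => L S S S S S   [L ::= L S]
L S S S S S => quick west zero S S S S S   [L ::= quick west zero]
quick west zero S S S S S => quick west zero D add S S S S   [S ::= D add]
quick west zero D add S S S S => quick west zero L add S S S S   [D ::= L]
quick west zero L add S S S S => quick west zero quick west zero add S S S S   [L ::= quick west zero]
quick west zero quick west zero add S S S S => quick west zero quick west zero add the S S S   [S ::= the]
quick west zero quick west zero add the S S S => quick west zero quick west zero add the the S S   [S ::= the]
quick west zero quick west zero add the the S S => quick west zero quick west zero add the the the S   [S ::= the]
quick west zero quick west zero add the the the S => quick west zero quick west zero add the the the the   [S ::= the]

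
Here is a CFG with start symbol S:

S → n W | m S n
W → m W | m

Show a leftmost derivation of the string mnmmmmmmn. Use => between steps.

S=>mSn=>mnWn=>mnmWn=>mnmmWn=>mnmmmWn=>mnmmmmWn=>mnmmmmmWn=>mnmmmmmmn

S => mSn   [S → m S n]
mSn => mnWn   [S → n W]
mnWn => mnmWn   [W → m W]
mnmWn => mnmmWn   [W → m W]
mnmmWn => mnmmmWn   [W → m W]
mnmmmWn => mnmmmmWn   [W → m W]
mnmmmmWn => mnmmmmmWn   [W → m W]
mnmmmmmWn => mnmmmmmmn   [W → m]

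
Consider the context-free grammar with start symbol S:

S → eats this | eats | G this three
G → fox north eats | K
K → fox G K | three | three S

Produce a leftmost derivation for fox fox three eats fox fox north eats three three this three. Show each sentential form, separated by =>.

S => G this three => K this three => fox G K this three => fox K K this three => fox fox G K K this three => fox fox K K K this three => fox fox three S K K this three => fox fox three eats K K this three => fox fox three eats fox G K K this three => fox fox three eats fox fox north eats K K this three => fox fox three eats fox fox north eats three K this three => fox fox three eats fox fox north eats three three this three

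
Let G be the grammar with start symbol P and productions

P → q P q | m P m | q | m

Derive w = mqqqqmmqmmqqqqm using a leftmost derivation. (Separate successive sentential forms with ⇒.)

P ⇒ mPm ⇒ mqPqm ⇒ mqqPqqm ⇒ mqqqPqqqm ⇒ mqqqqPqqqqm ⇒ mqqqqmPmqqqqm ⇒ mqqqqmmPmmqqqqm ⇒ mqqqqmmqmmqqqqm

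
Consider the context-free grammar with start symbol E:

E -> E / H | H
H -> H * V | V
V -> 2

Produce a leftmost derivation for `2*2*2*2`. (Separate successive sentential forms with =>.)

E=>H=>H*V=>H*V*V=>H*V*V*V=>V*V*V*V=>2*V*V*V=>2*2*V*V=>2*2*2*V=>2*2*2*2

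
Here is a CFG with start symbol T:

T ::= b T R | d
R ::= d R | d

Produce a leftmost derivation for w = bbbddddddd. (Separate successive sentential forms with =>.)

T => bTR => bbTRR => bbbTRRR => bbbdRRR => bbbddRRR => bbbdddRR => bbbddddRR => bbbdddddR => bbbddddddR => bbbddddddd

T => bTR   [T ::= b T R]
bTR => bbTRR   [T ::= b T R]
bbTRR => bbbTRRR   [T ::= b T R]
bbbTRRR => bbbdRRR   [T ::= d]
bbbdRRR => bbbddRRR   [R ::= d R]
bbbddRRR => bbbdddRR   [R ::= d]
bbbdddRR => bbbddddRR   [R ::= d R]
bbbddddRR => bbbdddddR   [R ::= d]
bbbdddddR => bbbddddddR   [R ::= d R]
bbbddddddR => bbbddddddd   [R ::= d]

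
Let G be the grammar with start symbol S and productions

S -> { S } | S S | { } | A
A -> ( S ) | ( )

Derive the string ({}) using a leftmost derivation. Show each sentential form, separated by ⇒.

S ⇒ A ⇒ (S) ⇒ ({})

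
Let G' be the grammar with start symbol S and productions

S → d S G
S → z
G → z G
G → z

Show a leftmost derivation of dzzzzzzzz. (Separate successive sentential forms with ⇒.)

S ⇒ dSG ⇒ dzG ⇒ dzzG ⇒ dzzzG ⇒ dzzzzG ⇒ dzzzzzG ⇒ dzzzzzzG ⇒ dzzzzzzzG ⇒ dzzzzzzzz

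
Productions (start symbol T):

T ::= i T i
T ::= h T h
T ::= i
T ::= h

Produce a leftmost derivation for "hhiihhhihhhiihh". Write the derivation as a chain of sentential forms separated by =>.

T => hTh => hhThh => hhiTihh => hhiiTiihh => hhiihThiihh => hhiihhThhiihh => hhiihhhThhhiihh => hhiihhhihhhiihh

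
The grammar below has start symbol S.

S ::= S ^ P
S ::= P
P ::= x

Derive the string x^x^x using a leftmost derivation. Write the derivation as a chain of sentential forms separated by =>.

S => S^P   [S ::= S ^ P]
S^P => S^P^P   [S ::= S ^ P]
S^P^P => P^P^P   [S ::= P]
P^P^P => x^P^P   [P ::= x]
x^P^P => x^x^P   [P ::= x]
x^x^P => x^x^x   [P ::= x]

S => S^P => S^P^P => P^P^P => x^P^P => x^x^P => x^x^x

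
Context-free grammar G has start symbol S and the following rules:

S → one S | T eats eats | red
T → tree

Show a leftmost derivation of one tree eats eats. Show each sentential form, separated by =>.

S => one S   [S → one S]
one S => one T eats eats   [S → T eats eats]
one T eats eats => one tree eats eats   [T → tree]

S => one S => one T eats eats => one tree eats eats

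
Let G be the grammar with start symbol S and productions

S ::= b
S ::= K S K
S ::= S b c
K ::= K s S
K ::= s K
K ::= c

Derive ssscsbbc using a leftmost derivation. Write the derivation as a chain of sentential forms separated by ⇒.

S ⇒ KSK ⇒ sKSK ⇒ ssKSK ⇒ ssKsSSK ⇒ sssKsSSK ⇒ ssscsSSK ⇒ ssscsbSK ⇒ ssscsbbK ⇒ ssscsbbc

S ⇒ KSK   [S ::= K S K]
KSK ⇒ sKSK   [K ::= s K]
sKSK ⇒ ssKSK   [K ::= s K]
ssKSK ⇒ ssKsSSK   [K ::= K s S]
ssKsSSK ⇒ sssKsSSK   [K ::= s K]
sssKsSSK ⇒ ssscsSSK   [K ::= c]
ssscsSSK ⇒ ssscsbSK   [S ::= b]
ssscsbSK ⇒ ssscsbbK   [S ::= b]
ssscsbbK ⇒ ssscsbbc   [K ::= c]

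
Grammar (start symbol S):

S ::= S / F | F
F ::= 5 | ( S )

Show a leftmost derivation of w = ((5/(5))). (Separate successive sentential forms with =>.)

S => F => (S) => (F) => ((S)) => ((S/F)) => ((F/F)) => ((5/F)) => ((5/(S))) => ((5/(F))) => ((5/(5)))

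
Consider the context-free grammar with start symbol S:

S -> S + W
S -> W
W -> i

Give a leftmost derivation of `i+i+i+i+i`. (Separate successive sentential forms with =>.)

S => S+W => S+W+W => S+W+W+W => S+W+W+W+W => W+W+W+W+W => i+W+W+W+W => i+i+W+W+W => i+i+i+W+W => i+i+i+i+W => i+i+i+i+i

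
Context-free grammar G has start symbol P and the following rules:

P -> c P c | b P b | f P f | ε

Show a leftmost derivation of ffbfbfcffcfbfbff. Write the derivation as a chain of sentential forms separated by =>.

P => fPf   [P -> f P f]
fPf => ffPff   [P -> f P f]
ffPff => ffbPbff   [P -> b P b]
ffbPbff => ffbfPfbff   [P -> f P f]
ffbfPfbff => ffbfbPbfbff   [P -> b P b]
ffbfbPbfbff => ffbfbfPfbfbff   [P -> f P f]
ffbfbfPfbfbff => ffbfbfcPcfbfbff   [P -> c P c]
ffbfbfcPcfbfbff => ffbfbfcfPfcfbfbff   [P -> f P f]
ffbfbfcfPfcfbfbff => ffbfbfcffcfbfbff   [P -> ε]

P => fPf => ffPff => ffbPbff => ffbfPfbff => ffbfbPbfbff => ffbfbfPfbfbff => ffbfbfcPcfbfbff => ffbfbfcfPfcfbfbff => ffbfbfcffcfbfbff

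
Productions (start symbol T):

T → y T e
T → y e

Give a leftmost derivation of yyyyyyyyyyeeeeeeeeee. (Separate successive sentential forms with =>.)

T => yTe => yyTee => yyyTeee => yyyyTeeee => yyyyyTeeeee => yyyyyyTeeeeee => yyyyyyyTeeeeeee => yyyyyyyyTeeeeeeee => yyyyyyyyyTeeeeeeeee => yyyyyyyyyyeeeeeeeeee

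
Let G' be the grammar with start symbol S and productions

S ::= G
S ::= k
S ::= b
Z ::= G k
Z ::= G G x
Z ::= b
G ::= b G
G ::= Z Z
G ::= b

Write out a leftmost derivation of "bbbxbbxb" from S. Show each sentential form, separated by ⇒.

S ⇒ G ⇒ ZZ ⇒ GGxZ ⇒ ZZGxZ ⇒ GGxZGxZ ⇒ ZZGxZGxZ ⇒ bZGxZGxZ ⇒ bbGxZGxZ ⇒ bbbxZGxZ ⇒ bbbxbGxZ ⇒ bbbxbbxZ ⇒ bbbxbbxb

S ⇒ G   [S ::= G]
G ⇒ ZZ   [G ::= Z Z]
ZZ ⇒ GGxZ   [Z ::= G G x]
GGxZ ⇒ ZZGxZ   [G ::= Z Z]
ZZGxZ ⇒ GGxZGxZ   [Z ::= G G x]
GGxZGxZ ⇒ ZZGxZGxZ   [G ::= Z Z]
ZZGxZGxZ ⇒ bZGxZGxZ   [Z ::= b]
bZGxZGxZ ⇒ bbGxZGxZ   [Z ::= b]
bbGxZGxZ ⇒ bbbxZGxZ   [G ::= b]
bbbxZGxZ ⇒ bbbxbGxZ   [Z ::= b]
bbbxbGxZ ⇒ bbbxbbxZ   [G ::= b]
bbbxbbxZ ⇒ bbbxbbxb   [Z ::= b]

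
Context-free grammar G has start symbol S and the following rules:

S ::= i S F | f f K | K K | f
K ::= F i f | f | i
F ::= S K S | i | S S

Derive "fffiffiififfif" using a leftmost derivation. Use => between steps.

S => ffK   [S ::= f f K]
ffK => ffFif   [K ::= F i f]
ffFif => ffSKSif   [F ::= S K S]
ffSKSif => fffKSif   [S ::= f]
fffKSif => fffFifSif   [K ::= F i f]
fffFifSif => fffSSifSif   [F ::= S S]
fffSSifSif => fffiSFSifSif   [S ::= i S F]
fffiSFSifSif => fffiffKFSifSif   [S ::= f f K]
fffiffKFSifSif => fffiffiFSifSif   [K ::= i]
fffiffiFSifSif => fffiffiiSifSif   [F ::= i]
fffiffiiSifSif => fffiffiififSif   [S ::= f]
fffiffiififSif => fffiffiififfif   [S ::= f]

S => ffK => ffFif => ffSKSif => fffKSif => fffFifSif => fffSSifSif => fffiSFSifSif => fffiffKFSifSif => fffiffiFSifSif => fffiffiiSifSif => fffiffiififSif => fffiffiififfif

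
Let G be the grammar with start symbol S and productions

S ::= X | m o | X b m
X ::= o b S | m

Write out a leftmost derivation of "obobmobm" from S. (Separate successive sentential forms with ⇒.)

S ⇒ X   [S ::= X]
X ⇒ obS   [X ::= o b S]
obS ⇒ obXbm   [S ::= X b m]
obXbm ⇒ obobSbm   [X ::= o b S]
obobSbm ⇒ obobmobm   [S ::= m o]

S⇒X⇒obS⇒obXbm⇒obobSbm⇒obobmobm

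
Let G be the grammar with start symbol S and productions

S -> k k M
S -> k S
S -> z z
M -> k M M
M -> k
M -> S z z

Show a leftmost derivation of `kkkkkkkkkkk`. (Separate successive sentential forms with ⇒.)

S⇒kkM⇒kkkMM⇒kkkkMMM⇒kkkkkMMMM⇒kkkkkkMMMMM⇒kkkkkkkMMMM⇒kkkkkkkkMMM⇒kkkkkkkkkMM⇒kkkkkkkkkkM⇒kkkkkkkkkkk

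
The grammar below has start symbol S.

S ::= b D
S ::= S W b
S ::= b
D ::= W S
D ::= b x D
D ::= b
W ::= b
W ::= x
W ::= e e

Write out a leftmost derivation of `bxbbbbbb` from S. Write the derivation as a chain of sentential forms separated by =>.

S=>SWb=>SWbWb=>bDWbWb=>bWSWbWb=>bxSWbWb=>bxbDWbWb=>bxbbWbWb=>bxbbbbWb=>bxbbbbbb

S => SWb   [S ::= S W b]
SWb => SWbWb   [S ::= S W b]
SWbWb => bDWbWb   [S ::= b D]
bDWbWb => bWSWbWb   [D ::= W S]
bWSWbWb => bxSWbWb   [W ::= x]
bxSWbWb => bxbDWbWb   [S ::= b D]
bxbDWbWb => bxbbWbWb   [D ::= b]
bxbbWbWb => bxbbbbWb   [W ::= b]
bxbbbbWb => bxbbbbbb   [W ::= b]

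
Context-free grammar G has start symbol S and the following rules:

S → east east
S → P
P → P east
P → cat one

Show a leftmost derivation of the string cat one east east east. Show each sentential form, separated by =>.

S => P   [S → P]
P => P east   [P → P east]
P east => P east east   [P → P east]
P east east => P east east east   [P → P east]
P east east east => cat one east east east   [P → cat one]

S => P => P east => P east east => P east east east => cat one east east east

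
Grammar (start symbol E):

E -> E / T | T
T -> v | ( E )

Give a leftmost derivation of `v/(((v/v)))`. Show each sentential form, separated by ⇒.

E ⇒ E/T ⇒ T/T ⇒ v/T ⇒ v/(E) ⇒ v/(T) ⇒ v/((E)) ⇒ v/((T)) ⇒ v/(((E))) ⇒ v/(((E/T))) ⇒ v/(((T/T))) ⇒ v/(((v/T))) ⇒ v/(((v/v)))

E ⇒ E/T   [E -> E / T]
E/T ⇒ T/T   [E -> T]
T/T ⇒ v/T   [T -> v]
v/T ⇒ v/(E)   [T -> ( E )]
v/(E) ⇒ v/(T)   [E -> T]
v/(T) ⇒ v/((E))   [T -> ( E )]
v/((E)) ⇒ v/((T))   [E -> T]
v/((T)) ⇒ v/(((E)))   [T -> ( E )]
v/(((E))) ⇒ v/(((E/T)))   [E -> E / T]
v/(((E/T))) ⇒ v/(((T/T)))   [E -> T]
v/(((T/T))) ⇒ v/(((v/T)))   [T -> v]
v/(((v/T))) ⇒ v/(((v/v)))   [T -> v]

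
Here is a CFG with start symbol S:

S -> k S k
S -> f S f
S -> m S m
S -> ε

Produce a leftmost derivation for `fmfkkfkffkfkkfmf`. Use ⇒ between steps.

S ⇒ fSf ⇒ fmSmf ⇒ fmfSfmf ⇒ fmfkSkfmf ⇒ fmfkkSkkfmf ⇒ fmfkkfSfkkfmf ⇒ fmfkkfkSkfkkfmf ⇒ fmfkkfkfSfkfkkfmf ⇒ fmfkkfkffkfkkfmf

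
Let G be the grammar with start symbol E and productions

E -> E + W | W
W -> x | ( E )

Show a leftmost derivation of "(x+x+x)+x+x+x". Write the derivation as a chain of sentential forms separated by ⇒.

E ⇒ E+W ⇒ E+W+W ⇒ E+W+W+W ⇒ W+W+W+W ⇒ (E)+W+W+W ⇒ (E+W)+W+W+W ⇒ (E+W+W)+W+W+W ⇒ (W+W+W)+W+W+W ⇒ (x+W+W)+W+W+W ⇒ (x+x+W)+W+W+W ⇒ (x+x+x)+W+W+W ⇒ (x+x+x)+x+W+W ⇒ (x+x+x)+x+x+W ⇒ (x+x+x)+x+x+x

E ⇒ E+W   [E -> E + W]
E+W ⇒ E+W+W   [E -> E + W]
E+W+W ⇒ E+W+W+W   [E -> E + W]
E+W+W+W ⇒ W+W+W+W   [E -> W]
W+W+W+W ⇒ (E)+W+W+W   [W -> ( E )]
(E)+W+W+W ⇒ (E+W)+W+W+W   [E -> E + W]
(E+W)+W+W+W ⇒ (E+W+W)+W+W+W   [E -> E + W]
(E+W+W)+W+W+W ⇒ (W+W+W)+W+W+W   [E -> W]
(W+W+W)+W+W+W ⇒ (x+W+W)+W+W+W   [W -> x]
(x+W+W)+W+W+W ⇒ (x+x+W)+W+W+W   [W -> x]
(x+x+W)+W+W+W ⇒ (x+x+x)+W+W+W   [W -> x]
(x+x+x)+W+W+W ⇒ (x+x+x)+x+W+W   [W -> x]
(x+x+x)+x+W+W ⇒ (x+x+x)+x+x+W   [W -> x]
(x+x+x)+x+x+W ⇒ (x+x+x)+x+x+x   [W -> x]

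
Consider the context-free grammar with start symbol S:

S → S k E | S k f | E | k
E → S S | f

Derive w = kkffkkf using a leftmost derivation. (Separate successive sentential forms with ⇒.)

S ⇒ Skf   [S → S k f]
Skf ⇒ Ekf   [S → E]
Ekf ⇒ SSkf   [E → S S]
SSkf ⇒ SkfSkf   [S → S k f]
SkfSkf ⇒ kkfSkf   [S → k]
kkfSkf ⇒ kkfEkf   [S → E]
kkfEkf ⇒ kkfSSkf   [E → S S]
kkfSSkf ⇒ kkfESkf   [S → E]
kkfESkf ⇒ kkffSkf   [E → f]
kkffSkf ⇒ kkffkkf   [S → k]

S ⇒ Skf ⇒ Ekf ⇒ SSkf ⇒ SkfSkf ⇒ kkfSkf ⇒ kkfEkf ⇒ kkfSSkf ⇒ kkfESkf ⇒ kkffSkf ⇒ kkffkkf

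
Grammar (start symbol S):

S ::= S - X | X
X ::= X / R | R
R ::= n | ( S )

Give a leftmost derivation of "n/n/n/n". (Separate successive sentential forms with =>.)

S=>X=>X/R=>X/R/R=>X/R/R/R=>R/R/R/R=>n/R/R/R=>n/n/R/R=>n/n/n/R=>n/n/n/n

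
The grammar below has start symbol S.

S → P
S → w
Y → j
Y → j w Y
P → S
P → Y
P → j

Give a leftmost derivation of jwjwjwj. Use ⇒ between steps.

S ⇒ P   [S → P]
P ⇒ Y   [P → Y]
Y ⇒ jwY   [Y → j w Y]
jwY ⇒ jwjwY   [Y → j w Y]
jwjwY ⇒ jwjwjwY   [Y → j w Y]
jwjwjwY ⇒ jwjwjwj   [Y → j]

S⇒P⇒Y⇒jwY⇒jwjwY⇒jwjwjwY⇒jwjwjwj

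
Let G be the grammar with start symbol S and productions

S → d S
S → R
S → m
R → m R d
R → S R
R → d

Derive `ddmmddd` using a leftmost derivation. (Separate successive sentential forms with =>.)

S => R => SR => dSR => ddSR => ddRR => ddSRR => ddmRR => ddmmRdR => ddmmddR => ddmmddd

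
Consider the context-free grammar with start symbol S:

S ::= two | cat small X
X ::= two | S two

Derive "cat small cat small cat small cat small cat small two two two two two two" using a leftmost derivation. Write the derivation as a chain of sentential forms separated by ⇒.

S ⇒ cat small X ⇒ cat small S two ⇒ cat small cat small X two ⇒ cat small cat small S two two ⇒ cat small cat small cat small X two two ⇒ cat small cat small cat small S two two two ⇒ cat small cat small cat small cat small X two two two ⇒ cat small cat small cat small cat small S two two two two ⇒ cat small cat small cat small cat small cat small X two two two two ⇒ cat small cat small cat small cat small cat small S two two two two two ⇒ cat small cat small cat small cat small cat small two two two two two two

S ⇒ cat small X   [S ::= cat small X]
cat small X ⇒ cat small S two   [X ::= S two]
cat small S two ⇒ cat small cat small X two   [S ::= cat small X]
cat small cat small X two ⇒ cat small cat small S two two   [X ::= S two]
cat small cat small S two two ⇒ cat small cat small cat small X two two   [S ::= cat small X]
cat small cat small cat small X two two ⇒ cat small cat small cat small S two two two   [X ::= S two]
cat small cat small cat small S two two two ⇒ cat small cat small cat small cat small X two two two   [S ::= cat small X]
cat small cat small cat small cat small X two two two ⇒ cat small cat small cat small cat small S two two two two   [X ::= S two]
cat small cat small cat small cat small S two two two two ⇒ cat small cat small cat small cat small cat small X two two two two   [S ::= cat small X]
cat small cat small cat small cat small cat small X two two two two ⇒ cat small cat small cat small cat small cat small S two two two two two   [X ::= S two]
cat small cat small cat small cat small cat small S two two two two two ⇒ cat small cat small cat small cat small cat small two two two two two two   [S ::= two]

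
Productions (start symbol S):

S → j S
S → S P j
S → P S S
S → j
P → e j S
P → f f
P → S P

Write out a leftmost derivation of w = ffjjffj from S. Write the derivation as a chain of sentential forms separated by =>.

S => SPj => PSSPj => ffSSPj => ffjSPj => ffjjPj => ffjjffj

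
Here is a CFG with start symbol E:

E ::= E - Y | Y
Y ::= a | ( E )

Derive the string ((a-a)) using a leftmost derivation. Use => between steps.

E => Y   [E ::= Y]
Y => (E)   [Y ::= ( E )]
(E) => (Y)   [E ::= Y]
(Y) => ((E))   [Y ::= ( E )]
((E)) => ((E-Y))   [E ::= E - Y]
((E-Y)) => ((Y-Y))   [E ::= Y]
((Y-Y)) => ((a-Y))   [Y ::= a]
((a-Y)) => ((a-a))   [Y ::= a]

E => Y => (E) => (Y) => ((E)) => ((E-Y)) => ((Y-Y)) => ((a-Y)) => ((a-a))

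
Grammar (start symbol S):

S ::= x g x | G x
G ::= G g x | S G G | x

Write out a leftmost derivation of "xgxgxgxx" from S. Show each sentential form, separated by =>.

S=>Gx=>Ggxx=>Ggxgxx=>Ggxgxgxx=>xgxgxgxx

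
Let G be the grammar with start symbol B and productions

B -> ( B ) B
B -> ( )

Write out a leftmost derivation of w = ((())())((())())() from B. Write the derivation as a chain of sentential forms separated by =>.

B => (B)B => ((B)B)B => ((())B)B => ((())())B => ((())())(B)B => ((())())((B)B)B => ((())())((())B)B => ((())())((())())B => ((())())((())())()

B => (B)B   [B -> ( B ) B]
(B)B => ((B)B)B   [B -> ( B ) B]
((B)B)B => ((())B)B   [B -> ( )]
((())B)B => ((())())B   [B -> ( )]
((())())B => ((())())(B)B   [B -> ( B ) B]
((())())(B)B => ((())())((B)B)B   [B -> ( B ) B]
((())())((B)B)B => ((())())((())B)B   [B -> ( )]
((())())((())B)B => ((())())((())())B   [B -> ( )]
((())())((())())B => ((())())((())())()   [B -> ( )]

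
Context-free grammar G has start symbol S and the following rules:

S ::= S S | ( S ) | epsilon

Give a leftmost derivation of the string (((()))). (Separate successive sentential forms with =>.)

S => SS => (S)S => ((S))S => (((S)))S => (((SS)))S => ((((S)S)))S => (((()S)))S => (((())))S => (((())))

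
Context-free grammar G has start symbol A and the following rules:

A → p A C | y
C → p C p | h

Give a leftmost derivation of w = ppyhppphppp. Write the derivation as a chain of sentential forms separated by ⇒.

A ⇒ pAC ⇒ ppACC ⇒ ppyCC ⇒ ppyhC ⇒ ppyhpCp ⇒ ppyhppCpp ⇒ ppyhpppCppp ⇒ ppyhppphppp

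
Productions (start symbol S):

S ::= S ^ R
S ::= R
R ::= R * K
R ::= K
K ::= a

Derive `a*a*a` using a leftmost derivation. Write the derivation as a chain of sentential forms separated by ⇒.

S⇒R⇒R*K⇒R*K*K⇒K*K*K⇒a*K*K⇒a*a*K⇒a*a*a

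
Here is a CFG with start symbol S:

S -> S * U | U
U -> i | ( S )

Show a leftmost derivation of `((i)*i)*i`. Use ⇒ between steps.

S ⇒ S*U ⇒ U*U ⇒ (S)*U ⇒ (S*U)*U ⇒ (U*U)*U ⇒ ((S)*U)*U ⇒ ((U)*U)*U ⇒ ((i)*U)*U ⇒ ((i)*i)*U ⇒ ((i)*i)*i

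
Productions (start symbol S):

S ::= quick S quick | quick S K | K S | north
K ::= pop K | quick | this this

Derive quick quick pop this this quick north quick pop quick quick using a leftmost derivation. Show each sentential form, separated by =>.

S => quick S K => quick quick S K K => quick quick K S K K => quick quick pop K S K K => quick quick pop this this S K K => quick quick pop this this quick S quick K K => quick quick pop this this quick north quick K K => quick quick pop this this quick north quick pop K K => quick quick pop this this quick north quick pop quick K => quick quick pop this this quick north quick pop quick quick

S => quick S K   [S ::= quick S K]
quick S K => quick quick S K K   [S ::= quick S K]
quick quick S K K => quick quick K S K K   [S ::= K S]
quick quick K S K K => quick quick pop K S K K   [K ::= pop K]
quick quick pop K S K K => quick quick pop this this S K K   [K ::= this this]
quick quick pop this this S K K => quick quick pop this this quick S quick K K   [S ::= quick S quick]
quick quick pop this this quick S quick K K => quick quick pop this this quick north quick K K   [S ::= north]
quick quick pop this this quick north quick K K => quick quick pop this this quick north quick pop K K   [K ::= pop K]
quick quick pop this this quick north quick pop K K => quick quick pop this this quick north quick pop quick K   [K ::= quick]
quick quick pop this this quick north quick pop quick K => quick quick pop this this quick north quick pop quick quick   [K ::= quick]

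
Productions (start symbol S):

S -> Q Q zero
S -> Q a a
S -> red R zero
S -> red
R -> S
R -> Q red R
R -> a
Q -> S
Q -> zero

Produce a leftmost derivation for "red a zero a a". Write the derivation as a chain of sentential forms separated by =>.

S => Q a a => S a a => red R zero a a => red a zero a a

S => Q a a   [S -> Q a a]
Q a a => S a a   [Q -> S]
S a a => red R zero a a   [S -> red R zero]
red R zero a a => red a zero a a   [R -> a]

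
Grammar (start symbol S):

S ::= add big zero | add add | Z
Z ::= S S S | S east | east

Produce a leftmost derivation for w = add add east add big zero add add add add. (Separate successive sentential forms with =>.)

S => Z   [S ::= Z]
Z => S S S   [Z ::= S S S]
S S S => Z S S   [S ::= Z]
Z S S => S S S S S   [Z ::= S S S]
S S S S S => add add S S S S   [S ::= add add]
add add S S S S => add add Z S S S   [S ::= Z]
add add Z S S S => add add east S S S   [Z ::= east]
add add east S S S => add add east add big zero S S   [S ::= add big zero]
add add east add big zero S S => add add east add big zero add add S   [S ::= add add]
add add east add big zero add add S => add add east add big zero add add add add   [S ::= add add]

S => Z => S S S => Z S S => S S S S S => add add S S S S => add add Z S S S => add add east S S S => add add east add big zero S S => add add east add big zero add add S => add add east add big zero add add add add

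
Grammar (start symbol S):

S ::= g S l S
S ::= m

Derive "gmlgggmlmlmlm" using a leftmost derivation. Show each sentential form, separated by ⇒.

S ⇒ gSlS ⇒ gmlS ⇒ gmlgSlS ⇒ gmlggSlSlS ⇒ gmlgggSlSlSlS ⇒ gmlgggmlSlSlS ⇒ gmlgggmlmlSlS ⇒ gmlgggmlmlmlS ⇒ gmlgggmlmlmlm

S ⇒ gSlS   [S ::= g S l S]
gSlS ⇒ gmlS   [S ::= m]
gmlS ⇒ gmlgSlS   [S ::= g S l S]
gmlgSlS ⇒ gmlggSlSlS   [S ::= g S l S]
gmlggSlSlS ⇒ gmlgggSlSlSlS   [S ::= g S l S]
gmlgggSlSlSlS ⇒ gmlgggmlSlSlS   [S ::= m]
gmlgggmlSlSlS ⇒ gmlgggmlmlSlS   [S ::= m]
gmlgggmlmlSlS ⇒ gmlgggmlmlmlS   [S ::= m]
gmlgggmlmlmlS ⇒ gmlgggmlmlmlm   [S ::= m]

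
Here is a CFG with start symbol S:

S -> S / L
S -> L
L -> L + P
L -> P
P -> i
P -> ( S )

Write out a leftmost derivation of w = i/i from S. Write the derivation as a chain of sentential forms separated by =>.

S => S/L => L/L => P/L => i/L => i/P => i/i

S => S/L   [S -> S / L]
S/L => L/L   [S -> L]
L/L => P/L   [L -> P]
P/L => i/L   [P -> i]
i/L => i/P   [L -> P]
i/P => i/i   [P -> i]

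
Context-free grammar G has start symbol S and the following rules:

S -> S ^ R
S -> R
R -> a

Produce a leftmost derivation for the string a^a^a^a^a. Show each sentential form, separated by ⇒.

S ⇒ S^R ⇒ S^R^R ⇒ S^R^R^R ⇒ S^R^R^R^R ⇒ R^R^R^R^R ⇒ a^R^R^R^R ⇒ a^a^R^R^R ⇒ a^a^a^R^R ⇒ a^a^a^a^R ⇒ a^a^a^a^a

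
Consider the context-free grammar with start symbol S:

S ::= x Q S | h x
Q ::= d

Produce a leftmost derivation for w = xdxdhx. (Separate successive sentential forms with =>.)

S => xQS => xdS => xdxQS => xdxdS => xdxdhx

S => xQS   [S ::= x Q S]
xQS => xdS   [Q ::= d]
xdS => xdxQS   [S ::= x Q S]
xdxQS => xdxdS   [Q ::= d]
xdxdS => xdxdhx   [S ::= h x]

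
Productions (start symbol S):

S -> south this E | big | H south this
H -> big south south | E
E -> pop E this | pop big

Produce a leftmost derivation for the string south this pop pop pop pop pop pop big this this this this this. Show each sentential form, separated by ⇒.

S ⇒ south this E   [S -> south this E]
south this E ⇒ south this pop E this   [E -> pop E this]
south this pop E this ⇒ south this pop pop E this this   [E -> pop E this]
south this pop pop E this this ⇒ south this pop pop pop E this this this   [E -> pop E this]
south this pop pop pop E this this this ⇒ south this pop pop pop pop E this this this this   [E -> pop E this]
south this pop pop pop pop E this this this this ⇒ south this pop pop pop pop pop E this this this this this   [E -> pop E this]
south this pop pop pop pop pop E this this this this this ⇒ south this pop pop pop pop pop pop big this this this this this   [E -> pop big]

S ⇒ south this E ⇒ south this pop E this ⇒ south this pop pop E this this ⇒ south this pop pop pop E this this this ⇒ south this pop pop pop pop E this this this this ⇒ south this pop pop pop pop pop E this this this this this ⇒ south this pop pop pop pop pop pop big this this this this this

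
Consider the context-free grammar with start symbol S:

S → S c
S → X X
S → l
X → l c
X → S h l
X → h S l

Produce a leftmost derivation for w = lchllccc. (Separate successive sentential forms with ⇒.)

S⇒Sc⇒Scc⇒XXcc⇒ShlXcc⇒SchlXcc⇒lchlXcc⇒lchllccc

S ⇒ Sc   [S → S c]
Sc ⇒ Scc   [S → S c]
Scc ⇒ XXcc   [S → X X]
XXcc ⇒ ShlXcc   [X → S h l]
ShlXcc ⇒ SchlXcc   [S → S c]
SchlXcc ⇒ lchlXcc   [S → l]
lchlXcc ⇒ lchllccc   [X → l c]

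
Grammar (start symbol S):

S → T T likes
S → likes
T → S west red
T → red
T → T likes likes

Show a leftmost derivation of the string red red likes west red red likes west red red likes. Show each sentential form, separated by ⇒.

S ⇒ T T likes ⇒ S west red T likes ⇒ T T likes west red T likes ⇒ S west red T likes west red T likes ⇒ T T likes west red T likes west red T likes ⇒ red T likes west red T likes west red T likes ⇒ red red likes west red T likes west red T likes ⇒ red red likes west red red likes west red T likes ⇒ red red likes west red red likes west red red likes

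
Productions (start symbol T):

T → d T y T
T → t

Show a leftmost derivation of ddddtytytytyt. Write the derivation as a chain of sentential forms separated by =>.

T => dTyT => ddTyTyT => dddTyTyTyT => ddddTyTyTyTyT => ddddtyTyTyTyT => ddddtytyTyTyT => ddddtytytyTyT => ddddtytytytyT => ddddtytytytyt

T => dTyT   [T → d T y T]
dTyT => ddTyTyT   [T → d T y T]
ddTyTyT => dddTyTyTyT   [T → d T y T]
dddTyTyTyT => ddddTyTyTyTyT   [T → d T y T]
ddddTyTyTyTyT => ddddtyTyTyTyT   [T → t]
ddddtyTyTyTyT => ddddtytyTyTyT   [T → t]
ddddtytyTyTyT => ddddtytytyTyT   [T → t]
ddddtytytyTyT => ddddtytytytyT   [T → t]
ddddtytytytyT => ddddtytytytyt   [T → t]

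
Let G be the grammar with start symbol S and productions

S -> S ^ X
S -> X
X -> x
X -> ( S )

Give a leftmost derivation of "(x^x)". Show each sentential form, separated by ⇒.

S ⇒ X   [S -> X]
X ⇒ (S)   [X -> ( S )]
(S) ⇒ (S^X)   [S -> S ^ X]
(S^X) ⇒ (X^X)   [S -> X]
(X^X) ⇒ (x^X)   [X -> x]
(x^X) ⇒ (x^x)   [X -> x]

S ⇒ X ⇒ (S) ⇒ (S^X) ⇒ (X^X) ⇒ (x^X) ⇒ (x^x)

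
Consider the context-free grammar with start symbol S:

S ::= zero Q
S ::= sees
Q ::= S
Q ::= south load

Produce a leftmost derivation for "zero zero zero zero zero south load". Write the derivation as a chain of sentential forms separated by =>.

S => zero Q => zero S => zero zero Q => zero zero S => zero zero zero Q => zero zero zero S => zero zero zero zero Q => zero zero zero zero S => zero zero zero zero zero Q => zero zero zero zero zero south load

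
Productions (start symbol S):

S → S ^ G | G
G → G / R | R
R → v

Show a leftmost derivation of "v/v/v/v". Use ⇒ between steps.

S ⇒ G   [S → G]
G ⇒ G/R   [G → G / R]
G/R ⇒ G/R/R   [G → G / R]
G/R/R ⇒ G/R/R/R   [G → G / R]
G/R/R/R ⇒ R/R/R/R   [G → R]
R/R/R/R ⇒ v/R/R/R   [R → v]
v/R/R/R ⇒ v/v/R/R   [R → v]
v/v/R/R ⇒ v/v/v/R   [R → v]
v/v/v/R ⇒ v/v/v/v   [R → v]

S⇒G⇒G/R⇒G/R/R⇒G/R/R/R⇒R/R/R/R⇒v/R/R/R⇒v/v/R/R⇒v/v/v/R⇒v/v/v/v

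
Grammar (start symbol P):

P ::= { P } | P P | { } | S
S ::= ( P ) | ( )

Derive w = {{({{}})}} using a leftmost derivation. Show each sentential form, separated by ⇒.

P ⇒ {P}   [P ::= { P }]
{P} ⇒ {{P}}   [P ::= { P }]
{{P}} ⇒ {{S}}   [P ::= S]
{{S}} ⇒ {{(P)}}   [S ::= ( P )]
{{(P)}} ⇒ {{({P})}}   [P ::= { P }]
{{({P})}} ⇒ {{({{}})}}   [P ::= { }]

P ⇒ {P} ⇒ {{P}} ⇒ {{S}} ⇒ {{(P)}} ⇒ {{({P})}} ⇒ {{({{}})}}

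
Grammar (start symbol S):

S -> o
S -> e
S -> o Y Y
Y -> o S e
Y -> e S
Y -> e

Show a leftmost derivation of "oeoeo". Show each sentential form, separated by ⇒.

S ⇒ oYY ⇒ oeSY ⇒ oeoY ⇒ oeoeS ⇒ oeoeo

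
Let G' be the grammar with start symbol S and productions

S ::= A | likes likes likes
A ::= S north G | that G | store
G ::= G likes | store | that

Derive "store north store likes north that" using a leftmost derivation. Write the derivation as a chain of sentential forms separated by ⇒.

S ⇒ A ⇒ S north G ⇒ A north G ⇒ S north G north G ⇒ A north G north G ⇒ store north G north G ⇒ store north G likes north G ⇒ store north store likes north G ⇒ store north store likes north that

S ⇒ A   [S ::= A]
A ⇒ S north G   [A ::= S north G]
S north G ⇒ A north G   [S ::= A]
A north G ⇒ S north G north G   [A ::= S north G]
S north G north G ⇒ A north G north G   [S ::= A]
A north G north G ⇒ store north G north G   [A ::= store]
store north G north G ⇒ store north G likes north G   [G ::= G likes]
store north G likes north G ⇒ store north store likes north G   [G ::= store]
store north store likes north G ⇒ store north store likes north that   [G ::= that]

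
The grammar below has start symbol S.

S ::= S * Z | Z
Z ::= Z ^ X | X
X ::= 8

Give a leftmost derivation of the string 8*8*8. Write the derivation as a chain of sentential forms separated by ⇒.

S⇒S*Z⇒S*Z*Z⇒Z*Z*Z⇒X*Z*Z⇒8*Z*Z⇒8*X*Z⇒8*8*Z⇒8*8*X⇒8*8*8

S ⇒ S*Z   [S ::= S * Z]
S*Z ⇒ S*Z*Z   [S ::= S * Z]
S*Z*Z ⇒ Z*Z*Z   [S ::= Z]
Z*Z*Z ⇒ X*Z*Z   [Z ::= X]
X*Z*Z ⇒ 8*Z*Z   [X ::= 8]
8*Z*Z ⇒ 8*X*Z   [Z ::= X]
8*X*Z ⇒ 8*8*Z   [X ::= 8]
8*8*Z ⇒ 8*8*X   [Z ::= X]
8*8*X ⇒ 8*8*8   [X ::= 8]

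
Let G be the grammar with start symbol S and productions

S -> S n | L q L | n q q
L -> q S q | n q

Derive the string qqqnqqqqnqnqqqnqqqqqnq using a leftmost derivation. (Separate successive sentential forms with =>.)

S => LqL => qSqqL => qLqLqqL => qqSqqLqqL => qqSnqqLqqL => qqLqLnqqLqqL => qqqSqqLnqqLqqL => qqqnqqqqLnqqLqqL => qqqnqqqqnqnqqLqqL => qqqnqqqqnqnqqqSqqqL => qqqnqqqqnqnqqqnqqqqqL => qqqnqqqqnqnqqqnqqqqqnq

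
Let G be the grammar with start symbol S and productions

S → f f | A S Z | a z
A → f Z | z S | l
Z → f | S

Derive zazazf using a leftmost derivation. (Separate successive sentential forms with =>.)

S => ASZ => zSSZ => zazSZ => zazazZ => zazazf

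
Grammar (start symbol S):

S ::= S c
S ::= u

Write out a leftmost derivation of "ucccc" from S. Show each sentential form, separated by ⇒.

S ⇒ Sc   [S ::= S c]
Sc ⇒ Scc   [S ::= S c]
Scc ⇒ Sccc   [S ::= S c]
Sccc ⇒ Scccc   [S ::= S c]
Scccc ⇒ ucccc   [S ::= u]

S ⇒ Sc ⇒ Scc ⇒ Sccc ⇒ Scccc ⇒ ucccc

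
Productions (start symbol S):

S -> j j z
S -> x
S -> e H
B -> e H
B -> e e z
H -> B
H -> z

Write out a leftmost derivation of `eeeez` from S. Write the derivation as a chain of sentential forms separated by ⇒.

S ⇒ eH ⇒ eB ⇒ eeH ⇒ eeB ⇒ eeeH ⇒ eeeB ⇒ eeeeH ⇒ eeeez

S ⇒ eH   [S -> e H]
eH ⇒ eB   [H -> B]
eB ⇒ eeH   [B -> e H]
eeH ⇒ eeB   [H -> B]
eeB ⇒ eeeH   [B -> e H]
eeeH ⇒ eeeB   [H -> B]
eeeB ⇒ eeeeH   [B -> e H]
eeeeH ⇒ eeeez   [H -> z]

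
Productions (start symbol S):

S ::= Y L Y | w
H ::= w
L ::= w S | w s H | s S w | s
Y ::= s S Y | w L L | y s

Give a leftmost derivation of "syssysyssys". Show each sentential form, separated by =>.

S => YLY   [S ::= Y L Y]
YLY => sSYLY   [Y ::= s S Y]
sSYLY => sYLYYLY   [S ::= Y L Y]
sYLYYLY => sysLYYLY   [Y ::= y s]
sysLYYLY => syssYYLY   [L ::= s]
syssYYLY => syssysYLY   [Y ::= y s]
syssysYLY => syssysysLY   [Y ::= y s]
syssysysLY => syssysyssY   [L ::= s]
syssysyssY => syssysyssys   [Y ::= y s]

S => YLY => sSYLY => sYLYYLY => sysLYYLY => syssYYLY => syssysYLY => syssysysLY => syssysyssY => syssysyssys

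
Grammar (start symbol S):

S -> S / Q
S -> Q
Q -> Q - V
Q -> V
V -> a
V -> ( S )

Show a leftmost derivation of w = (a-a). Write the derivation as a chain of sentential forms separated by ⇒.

S ⇒ Q ⇒ V ⇒ (S) ⇒ (Q) ⇒ (Q-V) ⇒ (V-V) ⇒ (a-V) ⇒ (a-a)

S ⇒ Q   [S -> Q]
Q ⇒ V   [Q -> V]
V ⇒ (S)   [V -> ( S )]
(S) ⇒ (Q)   [S -> Q]
(Q) ⇒ (Q-V)   [Q -> Q - V]
(Q-V) ⇒ (V-V)   [Q -> V]
(V-V) ⇒ (a-V)   [V -> a]
(a-V) ⇒ (a-a)   [V -> a]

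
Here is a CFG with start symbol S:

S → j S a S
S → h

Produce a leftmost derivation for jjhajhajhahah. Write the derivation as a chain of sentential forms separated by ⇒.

S ⇒ jSaS ⇒ jjSaSaS ⇒ jjhaSaS ⇒ jjhajSaSaS ⇒ jjhajhaSaS ⇒ jjhajhajSaSaS ⇒ jjhajhajhaSaS ⇒ jjhajhajhahaS ⇒ jjhajhajhahah

S ⇒ jSaS   [S → j S a S]
jSaS ⇒ jjSaSaS   [S → j S a S]
jjSaSaS ⇒ jjhaSaS   [S → h]
jjhaSaS ⇒ jjhajSaSaS   [S → j S a S]
jjhajSaSaS ⇒ jjhajhaSaS   [S → h]
jjhajhaSaS ⇒ jjhajhajSaSaS   [S → j S a S]
jjhajhajSaSaS ⇒ jjhajhajhaSaS   [S → h]
jjhajhajhaSaS ⇒ jjhajhajhahaS   [S → h]
jjhajhajhahaS ⇒ jjhajhajhahah   [S → h]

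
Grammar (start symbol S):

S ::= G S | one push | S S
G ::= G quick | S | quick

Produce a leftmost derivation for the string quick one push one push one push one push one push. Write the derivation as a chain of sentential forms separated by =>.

S => S S => S S S => G S S S => S S S S => S S S S S => G S S S S S => quick S S S S S => quick one push S S S S => quick one push one push S S S => quick one push one push one push S S => quick one push one push one push one push S => quick one push one push one push one push one push

S => S S   [S ::= S S]
S S => S S S   [S ::= S S]
S S S => G S S S   [S ::= G S]
G S S S => S S S S   [G ::= S]
S S S S => S S S S S   [S ::= S S]
S S S S S => G S S S S S   [S ::= G S]
G S S S S S => quick S S S S S   [G ::= quick]
quick S S S S S => quick one push S S S S   [S ::= one push]
quick one push S S S S => quick one push one push S S S   [S ::= one push]
quick one push one push S S S => quick one push one push one push S S   [S ::= one push]
quick one push one push one push S S => quick one push one push one push one push S   [S ::= one push]
quick one push one push one push one push S => quick one push one push one push one push one push   [S ::= one push]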